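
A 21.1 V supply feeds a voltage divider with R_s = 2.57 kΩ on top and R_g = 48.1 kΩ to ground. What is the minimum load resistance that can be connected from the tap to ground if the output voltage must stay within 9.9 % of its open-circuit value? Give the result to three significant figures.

Output resistance R_th = R_s‖R_g = (2.57 × 48.1)/50.67 = 2.440 kΩ.
The fractional drop is R_th/(R_th + R_L); requiring this ≤ 0.0990 gives R_L ≥ R_th(1/0.0990 − 1) = 2.440 × 9.101 = 22.2 kΩ.

R_L(min) ≈ 22.2 kΩ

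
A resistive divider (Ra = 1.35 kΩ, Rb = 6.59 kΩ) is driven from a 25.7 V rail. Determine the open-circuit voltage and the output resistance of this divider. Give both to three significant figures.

V_th is the open-circuit tap voltage: 25.7 × 6.59/(1.35 + 6.59) = 21.3 V.
With the supply zeroed, Ra and Rb appear in parallel from the tap: R_th = Ra‖Rb = (1.35 × 6.59)/7.940 = 1.12 kΩ.

V_th = 21.3 V, R_th = 1.12 kΩ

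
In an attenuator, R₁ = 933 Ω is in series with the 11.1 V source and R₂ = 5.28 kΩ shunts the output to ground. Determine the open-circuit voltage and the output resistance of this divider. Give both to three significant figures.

V_th = 9.43 V, R_th = 793 Ω

V_th is the open-circuit tap voltage: 11.1 × 5280/(933 + 5280) = 9.43 V.
With the supply zeroed, R₁ and R₂ appear in parallel from the tap: R_th = R₁‖R₂ = (933 × 5280)/6213 = 793 Ω.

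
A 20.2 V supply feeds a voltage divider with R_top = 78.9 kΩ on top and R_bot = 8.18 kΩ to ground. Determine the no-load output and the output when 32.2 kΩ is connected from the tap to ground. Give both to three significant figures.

Open-circuit: V = 20.2 × 8.18/(78.9 + 8.18) = 1.90 V.
With the load, R_bot becomes R_bot‖R_L = 6.523 kΩ, so V = 20.2 × 6.523/85.42 = 1.54 V.

Unloaded: 1.90 V; loaded: 1.54 V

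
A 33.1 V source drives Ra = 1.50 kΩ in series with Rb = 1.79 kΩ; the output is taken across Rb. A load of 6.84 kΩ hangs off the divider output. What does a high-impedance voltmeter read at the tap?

The load sits in parallel with Rb: Rb‖R_L = (1.79 × 6.84) / (1.79 + 6.84) = 1.419 kΩ.
V_out = 33.1 × 1.419 / (1.50 + 1.419) = 33.1 × 1.419/2.919 = 16.1 V.

V_out ≈ 16.1 V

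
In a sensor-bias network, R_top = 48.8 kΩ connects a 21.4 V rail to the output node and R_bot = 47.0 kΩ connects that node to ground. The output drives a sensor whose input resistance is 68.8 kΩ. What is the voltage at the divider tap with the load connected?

The load sits in parallel with R_bot: R_bot‖R_L = (47.0 × 68.8) / (47.0 + 68.8) = 27.92 kΩ.
V_out = 21.4 × 27.92 / (48.8 + 27.92) = 21.4 × 27.92/76.72 = 7.79 V.

V_out ≈ 7.79 V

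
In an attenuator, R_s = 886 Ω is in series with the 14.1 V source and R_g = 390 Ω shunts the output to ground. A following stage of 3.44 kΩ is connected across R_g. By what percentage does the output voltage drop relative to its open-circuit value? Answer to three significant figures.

The divider's output (Thévenin) resistance is R_s‖R_g = 270.8 Ω.
Fractional drop under load = R_th/(R_th + R_L) = 270.8 / (270.8 + 3440) = 0.07298.
So the output falls by 7.30 %.

7.30 %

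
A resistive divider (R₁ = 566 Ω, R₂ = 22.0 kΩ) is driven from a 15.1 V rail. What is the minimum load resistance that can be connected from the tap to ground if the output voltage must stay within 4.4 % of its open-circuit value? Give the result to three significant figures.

Output resistance R_th = R₁‖R₂ = (566 × 22000)/22570 = 551.8 Ω.
The fractional drop is R_th/(R_th + R_L); requiring this ≤ 0.0440 gives R_L ≥ R_th(1/0.0440 − 1) = 551.8 × 21.73 = 12.0 kΩ.

R_L(min) ≈ 12.0 kΩ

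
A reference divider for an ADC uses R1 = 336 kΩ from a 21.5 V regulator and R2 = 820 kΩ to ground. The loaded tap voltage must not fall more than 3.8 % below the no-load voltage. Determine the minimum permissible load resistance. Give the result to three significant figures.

R_L(min) ≈ 6.03 MΩ

Output resistance R_th = R1‖R2 = (336 × 820)/1156 = 238.3 kΩ.
The fractional drop is R_th/(R_th + R_L); requiring this ≤ 0.0380 gives R_L ≥ R_th(1/0.0380 − 1) = 238.3 × 25.32 = 6.03 MΩ.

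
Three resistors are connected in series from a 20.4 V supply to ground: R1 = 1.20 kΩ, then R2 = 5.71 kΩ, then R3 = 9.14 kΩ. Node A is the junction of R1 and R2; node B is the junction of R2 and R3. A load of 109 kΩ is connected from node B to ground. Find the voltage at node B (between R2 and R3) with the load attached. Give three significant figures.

At node B, R3 is in parallel with the load: R3‖R_L = 8.433 kΩ.
Below node A the resistance is R2 + (R3‖R_L) = 14.14 kΩ, so V_A = 20.4 × 14.14/15.34 = 18.80 V.
Then V_B = V_A × (R3‖R_L)/(R2 + R3‖R_L) = 18.80 × 8.433/14.14 = 11.2 V.

V ≈ 11.2 V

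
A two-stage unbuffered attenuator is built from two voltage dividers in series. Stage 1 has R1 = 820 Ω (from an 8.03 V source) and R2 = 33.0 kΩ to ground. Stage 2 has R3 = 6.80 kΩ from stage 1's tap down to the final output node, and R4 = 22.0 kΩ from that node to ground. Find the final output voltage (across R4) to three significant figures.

Stage 2 presents R3+R4 = 28800 Ω as a load on stage 1's tap.
Stage 1's lower leg becomes R2‖(R3+R4) = 15380 Ω, so V_mid = 8.03 × 15380/16200 = 7.624 V.
Stage 2 is itself unloaded: V_out = V_mid × R4/(R3+R4) = 7.624 × 22000/28800 = 5.82 V.

V_out ≈ 5.82 V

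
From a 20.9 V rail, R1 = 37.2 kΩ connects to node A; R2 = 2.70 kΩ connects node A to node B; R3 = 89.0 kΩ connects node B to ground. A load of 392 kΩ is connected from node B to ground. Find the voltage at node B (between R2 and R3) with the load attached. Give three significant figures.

V ≈ 13.5 V

At node B, R3 is in parallel with the load: R3‖R_L = 72.53 kΩ.
Below node A the resistance is R2 + (R3‖R_L) = 75.23 kΩ, so V_A = 20.9 × 75.23/112.4 = 13.98 V.
Then V_B = V_A × (R3‖R_L)/(R2 + R3‖R_L) = 13.98 × 72.53/75.23 = 13.5 V.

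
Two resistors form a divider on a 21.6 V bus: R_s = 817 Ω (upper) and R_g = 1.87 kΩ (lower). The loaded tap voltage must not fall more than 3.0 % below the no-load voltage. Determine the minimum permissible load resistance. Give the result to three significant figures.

R_L(min) ≈ 18.4 kΩ

Output resistance R_th = R_s‖R_g = (817 × 1870)/2687 = 568.6 Ω.
The fractional drop is R_th/(R_th + R_L); requiring this ≤ 0.0300 gives R_L ≥ R_th(1/0.0300 − 1) = 568.6 × 32.33 = 18.4 kΩ.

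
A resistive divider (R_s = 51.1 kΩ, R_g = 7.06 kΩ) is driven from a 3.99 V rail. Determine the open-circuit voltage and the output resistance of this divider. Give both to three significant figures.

V_th = 0.484 V, R_th = 6.20 kΩ

V_th is the open-circuit tap voltage: 3.99 × 7.06/(51.1 + 7.06) = 0.484 V.
With the supply zeroed, R_s and R_g appear in parallel from the tap: R_th = R_s‖R_g = (51.1 × 7.06)/58.16 = 6.20 kΩ.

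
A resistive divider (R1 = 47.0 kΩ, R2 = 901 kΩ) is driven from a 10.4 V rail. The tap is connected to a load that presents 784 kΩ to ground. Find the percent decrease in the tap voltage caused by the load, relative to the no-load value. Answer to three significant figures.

The divider's output (Thévenin) resistance is R1‖R2 = 44.67 kΩ.
Fractional drop under load = R_th/(R_th + R_L) = 44.67 / (44.67 + 784) = 0.05391.
So the output falls by 5.39 %.

5.39 %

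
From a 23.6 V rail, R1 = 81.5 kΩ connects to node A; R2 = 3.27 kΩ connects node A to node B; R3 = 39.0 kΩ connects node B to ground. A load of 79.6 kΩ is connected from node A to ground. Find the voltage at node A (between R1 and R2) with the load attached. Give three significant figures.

Below node A the series string R2+R3 = 42.27 kΩ sits in parallel with the 79.6 kΩ load: 27.61 kΩ.
V_A = 23.6 × 27.61/(81.5 + 27.61) = 5.97 V.

V ≈ 5.97 V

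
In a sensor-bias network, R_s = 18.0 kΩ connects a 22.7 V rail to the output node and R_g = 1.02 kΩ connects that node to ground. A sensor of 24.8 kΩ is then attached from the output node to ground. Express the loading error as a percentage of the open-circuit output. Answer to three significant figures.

The divider's output (Thévenin) resistance is R_s‖R_g = 0.9653 kΩ.
Fractional drop under load = R_th/(R_th + R_L) = 0.9653 / (0.9653 + 24.8) = 0.03747.
So the output falls by 3.75 %.

3.75 %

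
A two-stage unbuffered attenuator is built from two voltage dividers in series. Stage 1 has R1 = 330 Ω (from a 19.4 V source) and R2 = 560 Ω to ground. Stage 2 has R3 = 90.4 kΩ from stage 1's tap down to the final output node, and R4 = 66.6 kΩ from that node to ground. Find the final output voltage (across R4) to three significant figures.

V_out ≈ 5.17 V

Stage 2 presents R3+R4 = 157000 Ω as a load on stage 1's tap.
Stage 1's lower leg becomes R2‖(R3+R4) = 558.0 Ω, so V_mid = 19.4 × 558.0/888.0 = 12.19 V.
Stage 2 is itself unloaded: V_out = V_mid × R4/(R3+R4) = 12.19 × 66600/157000 = 5.17 V.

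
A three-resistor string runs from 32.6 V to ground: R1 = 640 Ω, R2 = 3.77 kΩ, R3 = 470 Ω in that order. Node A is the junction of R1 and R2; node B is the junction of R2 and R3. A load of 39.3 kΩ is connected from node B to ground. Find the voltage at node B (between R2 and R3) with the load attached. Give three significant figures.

At node B, R3 is in parallel with the load: R3‖R_L = 464.4 Ω.
Below node A the resistance is R2 + (R3‖R_L) = 4234 Ω, so V_A = 32.6 × 4234/4874 = 28.32 V.
Then V_B = V_A × (R3‖R_L)/(R2 + R3‖R_L) = 28.32 × 464.4/4234 = 3.11 V.

V ≈ 3.11 V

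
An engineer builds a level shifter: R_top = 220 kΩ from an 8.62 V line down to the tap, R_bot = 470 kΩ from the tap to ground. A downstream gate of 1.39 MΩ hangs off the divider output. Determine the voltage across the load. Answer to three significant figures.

V_out ≈ 5.30 V

The load sits in parallel with R_bot: R_bot‖R_L = (470 × 1390) / (470 + 1390) = 351.2 kΩ.
V_out = 8.62 × 351.2 / (220 + 351.2) = 8.62 × 351.2/571.2 = 5.30 V.
(Unloaded it would have been 5.87 V.)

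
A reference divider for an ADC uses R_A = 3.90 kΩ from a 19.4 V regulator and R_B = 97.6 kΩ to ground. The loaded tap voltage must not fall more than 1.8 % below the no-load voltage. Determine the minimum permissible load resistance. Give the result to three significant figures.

R_L(min) ≈ 205 kΩ

Output resistance R_th = R_A‖R_B = (3.90 × 97.6)/101.5 = 3.750 kΩ.
The fractional drop is R_th/(R_th + R_L); requiring this ≤ 0.0180 gives R_L ≥ R_th(1/0.0180 − 1) = 3.750 × 54.56 = 205 kΩ.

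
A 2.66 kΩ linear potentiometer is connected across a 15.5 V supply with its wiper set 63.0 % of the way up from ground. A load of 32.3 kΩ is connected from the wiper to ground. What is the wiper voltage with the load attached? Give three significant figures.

The wiper splits the pot into (1−α)R = 984.2 Ω above and αR = 1676 Ω below.
Lower section ‖ load = 1593 Ω.
V_wiper = 15.5 × 1593/(984.2 + 1593) = 9.58 V.

V ≈ 9.58 V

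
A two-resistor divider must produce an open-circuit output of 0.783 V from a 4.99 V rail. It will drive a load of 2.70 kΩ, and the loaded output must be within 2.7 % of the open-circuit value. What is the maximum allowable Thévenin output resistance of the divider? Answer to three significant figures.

R_th ≤ 74.9 Ω

Loading drop = R_th/(R_th + R_L) ≤ 0.0270, so R_th ≤ R_L · ε/(1−ε) = 2.70 kΩ × 0.0270/0.9730 = 74.9 Ω.
(Any R1, R2 with R2/(R1+R2) = 0.157 and R1‖R2 ≤ 74.9 Ω will meet the spec.)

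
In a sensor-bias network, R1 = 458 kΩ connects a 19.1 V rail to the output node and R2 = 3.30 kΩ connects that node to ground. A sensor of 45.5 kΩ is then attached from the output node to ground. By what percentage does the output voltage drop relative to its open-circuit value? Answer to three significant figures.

The divider's output (Thévenin) resistance is R1‖R2 = 3.276 kΩ.
Fractional drop under load = R_th/(R_th + R_L) = 3.276 / (3.276 + 45.5) = 0.06717.
So the output falls by 6.72 %.

6.72 %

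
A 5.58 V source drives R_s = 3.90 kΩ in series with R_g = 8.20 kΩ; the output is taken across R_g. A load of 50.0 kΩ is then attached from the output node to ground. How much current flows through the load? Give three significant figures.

I_L ≈ 0.0718 mA

R_g‖R_L = 7.045 kΩ; V_out = 5.58 × 7.045/10.94 = 3.592 V.
I_L = V_out / R_L = 3.592 / 50.0 kΩ = 0.0718 mA.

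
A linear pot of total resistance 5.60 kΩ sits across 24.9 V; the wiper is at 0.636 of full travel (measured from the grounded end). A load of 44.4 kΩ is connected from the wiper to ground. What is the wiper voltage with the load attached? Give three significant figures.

V ≈ 15.4 V

The wiper splits the pot into (1−α)R = 2.038 kΩ above and αR = 3.562 kΩ below.
Lower section ‖ load = 3.297 kΩ.
V_wiper = 24.9 × 3.297/(2.038 + 3.297) = 15.4 V.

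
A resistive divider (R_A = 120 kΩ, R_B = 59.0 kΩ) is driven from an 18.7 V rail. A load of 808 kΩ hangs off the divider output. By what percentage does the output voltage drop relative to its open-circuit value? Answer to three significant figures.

The divider's output (Thévenin) resistance is R_A‖R_B = 39.55 kΩ.
Fractional drop under load = R_th/(R_th + R_L) = 39.55 / (39.55 + 808) = 0.04667.
So the output falls by 4.67 %.

4.67 %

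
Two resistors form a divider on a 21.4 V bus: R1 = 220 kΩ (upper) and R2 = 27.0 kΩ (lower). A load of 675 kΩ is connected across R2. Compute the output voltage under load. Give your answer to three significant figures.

The load sits in parallel with R2: R2‖R_L = (27.0 × 675) / (27.0 + 675) = 25.96 kΩ.
V_out = 21.4 × 25.96 / (220 + 25.96) = 21.4 × 25.96/246.0 = 2.26 V.
(Unloaded it would have been 2.34 V.)

V_out ≈ 2.26 V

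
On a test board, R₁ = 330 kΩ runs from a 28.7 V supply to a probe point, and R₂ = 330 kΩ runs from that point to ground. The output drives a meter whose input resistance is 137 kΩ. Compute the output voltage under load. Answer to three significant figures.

V_out ≈ 6.51 V

The load sits in parallel with R₂: R₂‖R_L = (330 × 137) / (330 + 137) = 96.81 kΩ.
V_out = 28.7 × 96.81 / (330 + 96.81) = 28.7 × 96.81/426.8 = 6.51 V.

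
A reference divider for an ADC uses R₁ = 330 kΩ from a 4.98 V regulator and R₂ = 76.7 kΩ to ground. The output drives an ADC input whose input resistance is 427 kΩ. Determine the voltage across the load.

V_out ≈ 0.820 V

The load sits in parallel with R₂: R₂‖R_L = (76.7 × 427) / (76.7 + 427) = 65.02 kΩ.
V_out = 4.98 × 65.02 / (330 + 65.02) = 4.98 × 65.02/395.0 = 0.820 V.
(Unloaded it would have been 0.939 V.)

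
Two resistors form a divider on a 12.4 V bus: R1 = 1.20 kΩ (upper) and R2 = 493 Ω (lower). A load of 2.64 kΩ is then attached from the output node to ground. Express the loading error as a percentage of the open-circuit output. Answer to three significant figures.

11.7 %

The divider's output (Thévenin) resistance is R1‖R2 = 349.4 Ω.
Fractional drop under load = R_th/(R_th + R_L) = 349.4 / (349.4 + 2640) = 0.1169.
So the output falls by 11.7 %.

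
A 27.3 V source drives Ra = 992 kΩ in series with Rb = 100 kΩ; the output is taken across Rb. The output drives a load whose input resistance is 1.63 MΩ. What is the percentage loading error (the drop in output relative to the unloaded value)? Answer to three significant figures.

5.28 %

The divider's output (Thévenin) resistance is Ra‖Rb = 90.84 kΩ.
Fractional drop under load = R_th/(R_th + R_L) = 90.84 / (90.84 + 1630) = 0.05279.
So the output falls by 5.28 %.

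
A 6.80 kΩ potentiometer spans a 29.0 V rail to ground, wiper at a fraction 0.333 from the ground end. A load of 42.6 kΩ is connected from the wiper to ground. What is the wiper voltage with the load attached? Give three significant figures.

V ≈ 9.33 V

The wiper splits the pot into (1−α)R = 4.536 kΩ above and αR = 2.264 kΩ below.
Lower section ‖ load = 2.150 kΩ.
V_wiper = 29.0 × 2.150/(4.536 + 2.150) = 9.33 V.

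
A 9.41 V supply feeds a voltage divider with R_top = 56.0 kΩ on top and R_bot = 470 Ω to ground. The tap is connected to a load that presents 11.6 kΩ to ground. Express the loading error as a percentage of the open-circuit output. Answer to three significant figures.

The divider's output (Thévenin) resistance is R_top‖R_bot = 466.1 Ω.
Fractional drop under load = R_th/(R_th + R_L) = 466.1 / (466.1 + 11600) = 0.03863.
So the output falls by 3.86 %.

3.86 %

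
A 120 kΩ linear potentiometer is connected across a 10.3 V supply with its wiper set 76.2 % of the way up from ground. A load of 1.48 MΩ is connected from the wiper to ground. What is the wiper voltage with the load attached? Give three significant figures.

V ≈ 7.73 V

The wiper splits the pot into (1−α)R = 28.56 kΩ above and αR = 91.44 kΩ below.
Lower section ‖ load = 86.12 kΩ.
V_wiper = 10.3 × 86.12/(28.56 + 86.12) = 7.73 V.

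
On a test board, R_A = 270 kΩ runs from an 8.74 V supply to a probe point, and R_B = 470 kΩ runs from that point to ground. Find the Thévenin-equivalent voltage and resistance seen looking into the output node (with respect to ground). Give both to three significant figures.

V_th = 5.55 V, R_th = 171 kΩ

V_th is the open-circuit tap voltage: 8.74 × 470/(270 + 470) = 5.55 V.
With the supply zeroed, R_A and R_B appear in parallel from the tap: R_th = R_A‖R_B = (270 × 470)/740.0 = 171 kΩ.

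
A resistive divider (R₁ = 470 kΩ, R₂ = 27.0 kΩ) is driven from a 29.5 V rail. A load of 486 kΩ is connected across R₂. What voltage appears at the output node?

V_out ≈ 1.52 V

The load sits in parallel with R₂: R₂‖R_L = (27.0 × 486) / (27.0 + 486) = 25.58 kΩ.
V_out = 29.5 × 25.58 / (470 + 25.58) = 29.5 × 25.58/495.6 = 1.52 V.
(Unloaded it would have been 1.60 V.)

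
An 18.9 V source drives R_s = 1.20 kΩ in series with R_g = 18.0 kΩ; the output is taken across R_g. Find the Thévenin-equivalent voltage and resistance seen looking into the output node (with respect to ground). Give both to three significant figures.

V_th is the open-circuit tap voltage: 18.9 × 18.0/(1.20 + 18.0) = 17.7 V.
With the supply zeroed, R_s and R_g appear in parallel from the tap: R_th = R_s‖R_g = (1.20 × 18.0)/19.20 = 1.12 kΩ.

V_th = 17.7 V, R_th = 1.12 kΩ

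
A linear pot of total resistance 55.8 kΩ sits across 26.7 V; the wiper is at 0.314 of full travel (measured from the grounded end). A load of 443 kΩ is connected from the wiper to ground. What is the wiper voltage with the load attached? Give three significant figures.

The wiper splits the pot into (1−α)R = 38.28 kΩ above and αR = 17.52 kΩ below.
Lower section ‖ load = 16.85 kΩ.
V_wiper = 26.7 × 16.85/(38.28 + 16.85) = 8.16 V.

V ≈ 8.16 V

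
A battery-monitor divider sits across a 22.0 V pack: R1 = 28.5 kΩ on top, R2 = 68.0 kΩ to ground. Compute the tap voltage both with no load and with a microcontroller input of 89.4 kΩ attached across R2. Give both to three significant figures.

Open-circuit: V = 22.0 × 68.0/(28.5 + 68.0) = 15.5 V.
With the load, R2 becomes R2‖R_L = 38.62 kΩ, so V = 22.0 × 38.62/67.12 = 12.7 V.

Unloaded: 15.5 V; loaded: 12.7 V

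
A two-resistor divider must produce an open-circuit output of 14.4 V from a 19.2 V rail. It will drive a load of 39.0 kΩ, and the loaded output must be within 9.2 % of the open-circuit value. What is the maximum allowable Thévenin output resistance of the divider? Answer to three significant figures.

R_th ≤ 3.95 kΩ

Loading drop = R_th/(R_th + R_L) ≤ 0.0920, so R_th ≤ R_L · ε/(1−ε) = 39.0 kΩ × 0.0920/0.9080 = 3.95 kΩ.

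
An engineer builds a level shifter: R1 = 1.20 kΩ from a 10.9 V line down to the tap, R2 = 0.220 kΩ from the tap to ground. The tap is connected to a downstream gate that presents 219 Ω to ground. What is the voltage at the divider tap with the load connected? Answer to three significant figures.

V_out ≈ 0.913 V

The load sits in parallel with R2: R2‖R_L = (220 × 219) / (220 + 219) = 109.7 Ω.
V_out = 10.9 × 109.7 / (1200 + 109.7) = 10.9 × 109.7/1310 = 0.913 V.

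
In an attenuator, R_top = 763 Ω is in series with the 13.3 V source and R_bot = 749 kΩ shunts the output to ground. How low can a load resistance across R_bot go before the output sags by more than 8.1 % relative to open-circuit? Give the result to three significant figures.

Output resistance R_th = R_top‖R_bot = (763 × 749000)/749800 = 762.2 Ω.
The fractional drop is R_th/(R_th + R_L); requiring this ≤ 0.0810 gives R_L ≥ R_th(1/0.0810 − 1) = 762.2 × 11.35 = 8.65 kΩ.

R_L(min) ≈ 8.65 kΩ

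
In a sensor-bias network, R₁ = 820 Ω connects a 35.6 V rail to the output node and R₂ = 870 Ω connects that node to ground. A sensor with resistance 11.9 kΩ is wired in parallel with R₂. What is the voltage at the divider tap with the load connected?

V_out ≈ 17.7 V

The load sits in parallel with R₂: R₂‖R_L = (870 × 11900) / (870 + 11900) = 810.7 Ω.
V_out = 35.6 × 810.7 / (820 + 810.7) = 35.6 × 810.7/1631 = 17.7 V.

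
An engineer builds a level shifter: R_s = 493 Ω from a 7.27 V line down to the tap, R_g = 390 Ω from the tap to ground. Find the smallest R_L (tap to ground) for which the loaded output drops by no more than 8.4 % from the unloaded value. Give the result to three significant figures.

R_L(min) ≈ 2.37 kΩ

Output resistance R_th = R_s‖R_g = (493 × 390)/883.0 = 217.7 Ω.
The fractional drop is R_th/(R_th + R_L); requiring this ≤ 0.0840 gives R_L ≥ R_th(1/0.0840 − 1) = 217.7 × 10.90 = 2.37 kΩ.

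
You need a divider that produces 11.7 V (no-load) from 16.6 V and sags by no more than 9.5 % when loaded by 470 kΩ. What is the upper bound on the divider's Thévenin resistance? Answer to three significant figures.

R_th ≤ 49.3 kΩ

Loading drop = R_th/(R_th + R_L) ≤ 0.0950, so R_th ≤ R_L · ε/(1−ε) = 470 kΩ × 0.0950/0.9050 = 49.3 kΩ.
(Any R1, R2 with R2/(R1+R2) = 0.705 and R1‖R2 ≤ 49.3 kΩ will meet the spec.)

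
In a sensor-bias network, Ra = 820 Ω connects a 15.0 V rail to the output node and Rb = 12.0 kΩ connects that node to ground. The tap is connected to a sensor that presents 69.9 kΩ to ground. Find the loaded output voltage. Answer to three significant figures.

V_out ≈ 13.9 V

The load sits in parallel with Rb: Rb‖R_L = (12000 × 69900) / (12000 + 69900) = 10240 Ω.
V_out = 15.0 × 10240 / (820 + 10240) = 15.0 × 10240/11060 = 13.9 V.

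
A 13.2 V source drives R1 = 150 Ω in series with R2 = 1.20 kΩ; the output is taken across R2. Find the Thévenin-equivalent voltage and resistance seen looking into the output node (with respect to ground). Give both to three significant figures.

V_th is the open-circuit tap voltage: 13.2 × 1200/(150 + 1200) = 11.7 V.
With the supply zeroed, R1 and R2 appear in parallel from the tap: R_th = R1‖R2 = (150 × 1200)/1350 = 133 Ω.

V_th = 11.7 V, R_th = 133 Ω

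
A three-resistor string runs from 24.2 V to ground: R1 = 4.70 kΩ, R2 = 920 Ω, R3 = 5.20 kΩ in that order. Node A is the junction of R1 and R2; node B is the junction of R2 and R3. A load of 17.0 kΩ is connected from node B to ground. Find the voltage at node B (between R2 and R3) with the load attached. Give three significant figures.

At node B, R3 is in parallel with the load: R3‖R_L = 3982 Ω.
Below node A the resistance is R2 + (R3‖R_L) = 4902 Ω, so V_A = 24.2 × 4902/9602 = 12.35 V.
Then V_B = V_A × (R3‖R_L)/(R2 + R3‖R_L) = 12.35 × 3982/4902 = 10.0 V.

V ≈ 10.0 V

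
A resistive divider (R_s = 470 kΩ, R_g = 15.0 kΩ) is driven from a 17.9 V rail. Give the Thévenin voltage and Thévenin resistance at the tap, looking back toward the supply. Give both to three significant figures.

V_th = 0.554 V, R_th = 14.5 kΩ

V_th is the open-circuit tap voltage: 17.9 × 15.0/(470 + 15.0) = 0.554 V.
With the supply zeroed, R_s and R_g appear in parallel from the tap: R_th = R_s‖R_g = (470 × 15.0)/485.0 = 14.5 kΩ.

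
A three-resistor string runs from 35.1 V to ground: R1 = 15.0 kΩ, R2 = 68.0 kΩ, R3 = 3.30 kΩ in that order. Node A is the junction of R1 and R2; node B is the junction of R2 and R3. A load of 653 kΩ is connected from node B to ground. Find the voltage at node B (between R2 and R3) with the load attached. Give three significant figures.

V ≈ 1.34 V

At node B, R3 is in parallel with the load: R3‖R_L = 3.283 kΩ.
Below node A the resistance is R2 + (R3‖R_L) = 71.28 kΩ, so V_A = 35.1 × 71.28/86.28 = 29.00 V.
Then V_B = V_A × (R3‖R_L)/(R2 + R3‖R_L) = 29.00 × 3.283/71.28 = 1.34 V.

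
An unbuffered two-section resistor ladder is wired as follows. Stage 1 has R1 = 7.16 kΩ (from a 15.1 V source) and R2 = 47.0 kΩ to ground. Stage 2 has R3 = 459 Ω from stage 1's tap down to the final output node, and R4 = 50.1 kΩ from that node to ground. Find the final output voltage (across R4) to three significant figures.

V_out ≈ 11.6 V

Stage 2 presents R3+R4 = 50560 Ω as a load on stage 1's tap.
Stage 1's lower leg becomes R2‖(R3+R4) = 24360 Ω, so V_mid = 15.1 × 24360/31520 = 11.67 V.
Stage 2 is itself unloaded: V_out = V_mid × R4/(R3+R4) = 11.67 × 50100/50560 = 11.6 V.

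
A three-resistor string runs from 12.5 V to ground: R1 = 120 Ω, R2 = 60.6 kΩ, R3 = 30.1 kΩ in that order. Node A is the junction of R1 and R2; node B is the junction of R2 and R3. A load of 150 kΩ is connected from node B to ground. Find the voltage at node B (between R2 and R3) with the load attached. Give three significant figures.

At node B, R3 is in parallel with the load: R3‖R_L = 25070 Ω.
Below node A the resistance is R2 + (R3‖R_L) = 85670 Ω, so V_A = 12.5 × 85670/85790 = 12.48 V.
Then V_B = V_A × (R3‖R_L)/(R2 + R3‖R_L) = 12.48 × 25070/85670 = 3.65 V.

V ≈ 3.65 V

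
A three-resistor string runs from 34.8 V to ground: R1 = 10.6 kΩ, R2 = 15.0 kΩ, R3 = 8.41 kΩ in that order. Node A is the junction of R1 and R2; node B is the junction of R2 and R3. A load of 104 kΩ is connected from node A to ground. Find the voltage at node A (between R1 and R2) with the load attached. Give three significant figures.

V ≈ 22.4 V

Below node A the series string R2+R3 = 23.41 kΩ sits in parallel with the 104 kΩ load: 19.11 kΩ.
V_A = 34.8 × 19.11/(10.6 + 19.11) = 22.4 V.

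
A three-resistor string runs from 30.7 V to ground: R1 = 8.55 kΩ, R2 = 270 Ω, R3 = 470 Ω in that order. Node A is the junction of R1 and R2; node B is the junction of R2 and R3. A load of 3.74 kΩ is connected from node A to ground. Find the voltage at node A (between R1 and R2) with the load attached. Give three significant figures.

Below node A the series string R2+R3 = 740.0 Ω sits in parallel with the 3740 Ω load: 617.8 Ω.
V_A = 30.7 × 617.8/(8550 + 617.8) = 2.07 V.

V ≈ 2.07 V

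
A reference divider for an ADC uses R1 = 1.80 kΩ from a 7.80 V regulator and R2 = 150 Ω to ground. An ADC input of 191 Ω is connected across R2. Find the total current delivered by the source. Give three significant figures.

R2‖R_L = 84.02 Ω, so the source sees R1 + R2‖R_L = 1884 Ω.
I = 7.80 V / 1884 Ω = 4.14 mA.

I ≈ 4.14 mA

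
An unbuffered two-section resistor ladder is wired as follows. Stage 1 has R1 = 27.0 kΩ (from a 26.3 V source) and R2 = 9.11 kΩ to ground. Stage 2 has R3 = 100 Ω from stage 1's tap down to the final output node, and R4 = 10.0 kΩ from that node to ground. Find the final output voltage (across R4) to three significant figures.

V_out ≈ 3.92 V

Stage 2 presents R3+R4 = 10100 Ω as a load on stage 1's tap.
Stage 1's lower leg becomes R2‖(R3+R4) = 4790 Ω, so V_mid = 26.3 × 4790/31790 = 3.963 V.
Stage 2 is itself unloaded: V_out = V_mid × R4/(R3+R4) = 3.963 × 10000/10100 = 3.92 V.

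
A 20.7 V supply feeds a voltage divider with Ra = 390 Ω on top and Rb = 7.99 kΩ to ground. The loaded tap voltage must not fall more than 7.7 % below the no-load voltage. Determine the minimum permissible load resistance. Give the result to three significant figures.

Output resistance R_th = Ra‖Rb = (390 × 7990)/8380 = 371.8 Ω.
The fractional drop is R_th/(R_th + R_L); requiring this ≤ 0.0770 gives R_L ≥ R_th(1/0.0770 − 1) = 371.8 × 11.99 = 4.46 kΩ.

R_L(min) ≈ 4.46 kΩ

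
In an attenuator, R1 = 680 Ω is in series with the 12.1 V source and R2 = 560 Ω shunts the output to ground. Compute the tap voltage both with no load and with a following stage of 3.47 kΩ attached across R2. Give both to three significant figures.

Unloaded: 5.46 V; loaded: 5.02 V

Open-circuit: V = 12.1 × 560/(680 + 560) = 5.46 V.
With the load, R2 becomes R2‖R_L = 482.2 Ω, so V = 12.1 × 482.2/1162 = 5.02 V.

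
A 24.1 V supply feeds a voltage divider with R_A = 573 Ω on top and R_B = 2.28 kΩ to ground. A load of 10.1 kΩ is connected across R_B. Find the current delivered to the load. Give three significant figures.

I_L ≈ 1.82 mA

R_B‖R_L = 1860 Ω; V_out = 24.1 × 1860/2433 = 18.42 V.
I_L = V_out / R_L = 18.42 / 10.1 kΩ = 1.82 mA.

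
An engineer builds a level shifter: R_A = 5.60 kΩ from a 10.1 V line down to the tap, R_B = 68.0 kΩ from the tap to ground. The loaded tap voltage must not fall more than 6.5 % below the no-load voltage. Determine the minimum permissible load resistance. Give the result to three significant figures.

Output resistance R_th = R_A‖R_B = (5.60 × 68.0)/73.60 = 5.174 kΩ.
The fractional drop is R_th/(R_th + R_L); requiring this ≤ 0.0650 gives R_L ≥ R_th(1/0.0650 − 1) = 5.174 × 14.38 = 74.4 kΩ.

R_L(min) ≈ 74.4 kΩ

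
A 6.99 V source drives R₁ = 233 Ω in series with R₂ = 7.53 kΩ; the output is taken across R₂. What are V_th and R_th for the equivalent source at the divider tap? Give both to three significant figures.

V_th is the open-circuit tap voltage: 6.99 × 7530/(233 + 7530) = 6.78 V.
With the supply zeroed, R₁ and R₂ appear in parallel from the tap: R_th = R₁‖R₂ = (233 × 7530)/7763 = 226 Ω.

V_th = 6.78 V, R_th = 226 Ω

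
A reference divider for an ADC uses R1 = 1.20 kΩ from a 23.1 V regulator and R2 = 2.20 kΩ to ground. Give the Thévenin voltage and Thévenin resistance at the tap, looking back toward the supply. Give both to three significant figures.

V_th is the open-circuit tap voltage: 23.1 × 2.20/(1.20 + 2.20) = 14.9 V.
With the supply zeroed, R1 and R2 appear in parallel from the tap: R_th = R1‖R2 = (1.20 × 2.20)/3.400 = 776 Ω.

V_th = 14.9 V, R_th = 776 Ω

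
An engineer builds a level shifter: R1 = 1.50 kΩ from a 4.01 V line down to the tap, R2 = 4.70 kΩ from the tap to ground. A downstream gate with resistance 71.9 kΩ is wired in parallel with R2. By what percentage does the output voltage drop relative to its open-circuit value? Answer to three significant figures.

The divider's output (Thévenin) resistance is R1‖R2 = 1.137 kΩ.
Fractional drop under load = R_th/(R_th + R_L) = 1.137 / (1.137 + 71.9) = 0.01557.
So the output falls by 1.56 %.

1.56 %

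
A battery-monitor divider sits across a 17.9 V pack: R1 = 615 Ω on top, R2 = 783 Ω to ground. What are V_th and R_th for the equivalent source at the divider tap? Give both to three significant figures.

V_th is the open-circuit tap voltage: 17.9 × 783/(615 + 783) = 10.0 V.
With the supply zeroed, R1 and R2 appear in parallel from the tap: R_th = R1‖R2 = (615 × 783)/1398 = 344 Ω.

V_th = 10.0 V, R_th = 344 Ω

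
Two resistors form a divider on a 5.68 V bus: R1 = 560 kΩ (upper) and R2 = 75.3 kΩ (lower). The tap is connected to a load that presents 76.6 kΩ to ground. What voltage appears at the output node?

V_out ≈ 0.361 V

The load sits in parallel with R2: R2‖R_L = (75.3 × 76.6) / (75.3 + 76.6) = 37.97 kΩ.
V_out = 5.68 × 37.97 / (560 + 37.97) = 5.68 × 37.97/598.0 = 0.361 V.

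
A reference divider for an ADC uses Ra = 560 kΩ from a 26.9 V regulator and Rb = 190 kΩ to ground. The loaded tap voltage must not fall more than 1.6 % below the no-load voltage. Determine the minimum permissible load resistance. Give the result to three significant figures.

R_L(min) ≈ 8.72 MΩ

Output resistance R_th = Ra‖Rb = (560 × 190)/750.0 = 141.9 kΩ.
The fractional drop is R_th/(R_th + R_L); requiring this ≤ 0.0160 gives R_L ≥ R_th(1/0.0160 − 1) = 141.9 × 61.50 = 8.72 MΩ.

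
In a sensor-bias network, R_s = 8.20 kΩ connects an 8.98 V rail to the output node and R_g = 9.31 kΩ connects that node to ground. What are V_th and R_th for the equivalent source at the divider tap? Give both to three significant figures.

V_th is the open-circuit tap voltage: 8.98 × 9.31/(8.20 + 9.31) = 4.77 V.
With the supply zeroed, R_s and R_g appear in parallel from the tap: R_th = R_s‖R_g = (8.20 × 9.31)/17.51 = 4.36 kΩ.

V_th = 4.77 V, R_th = 4.36 kΩ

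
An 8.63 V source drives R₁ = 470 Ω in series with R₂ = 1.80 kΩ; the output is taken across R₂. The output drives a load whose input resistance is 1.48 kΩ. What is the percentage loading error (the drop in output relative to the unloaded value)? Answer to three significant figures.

Unloaded V = 8.63 × 1800/2270 = 6.843 V.
Loaded: R₂‖R_L = 812.2 Ω, giving V = 8.63 × 812.2/1282 = 5.467 V.
Drop = (6.843 − 5.467) / 6.843 = 20.1 %.

20.1 %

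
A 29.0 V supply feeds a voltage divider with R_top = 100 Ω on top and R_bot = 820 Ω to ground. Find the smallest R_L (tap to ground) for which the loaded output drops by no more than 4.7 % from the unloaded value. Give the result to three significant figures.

Output resistance R_th = R_top‖R_bot = (100 × 820)/920.0 = 89.13 Ω.
The fractional drop is R_th/(R_th + R_L); requiring this ≤ 0.0470 gives R_L ≥ R_th(1/0.0470 − 1) = 89.13 × 20.28 = 1.81 kΩ.

R_L(min) ≈ 1.81 kΩ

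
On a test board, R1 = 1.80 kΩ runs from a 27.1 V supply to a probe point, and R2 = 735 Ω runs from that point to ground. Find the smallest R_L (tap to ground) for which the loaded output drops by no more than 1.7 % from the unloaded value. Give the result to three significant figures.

R_L(min) ≈ 30.2 kΩ

Output resistance R_th = R1‖R2 = (1800 × 735)/2535 = 521.9 Ω.
The fractional drop is R_th/(R_th + R_L); requiring this ≤ 0.0170 gives R_L ≥ R_th(1/0.0170 − 1) = 521.9 × 57.82 = 30.2 kΩ.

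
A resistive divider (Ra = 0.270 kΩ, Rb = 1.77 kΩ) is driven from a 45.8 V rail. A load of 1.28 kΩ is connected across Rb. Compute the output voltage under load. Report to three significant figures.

The load sits in parallel with Rb: Rb‖R_L = (1770 × 1280) / (1770 + 1280) = 742.8 Ω.
V_out = 45.8 × 742.8 / (270 + 742.8) = 45.8 × 742.8/1013 = 33.6 V.

V_out ≈ 33.6 V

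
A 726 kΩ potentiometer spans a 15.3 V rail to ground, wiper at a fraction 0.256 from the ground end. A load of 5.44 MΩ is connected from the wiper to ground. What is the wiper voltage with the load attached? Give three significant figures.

The wiper splits the pot into (1−α)R = 540.1 kΩ above and αR = 185.9 kΩ below.
Lower section ‖ load = 179.7 kΩ.
V_wiper = 15.3 × 179.7/(540.1 + 179.7) = 3.82 V.

V ≈ 3.82 V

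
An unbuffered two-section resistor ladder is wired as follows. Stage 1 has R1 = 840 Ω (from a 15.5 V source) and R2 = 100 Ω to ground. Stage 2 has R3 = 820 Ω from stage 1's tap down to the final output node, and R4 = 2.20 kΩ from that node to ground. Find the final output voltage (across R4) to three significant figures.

V_out ≈ 1.17 V

Stage 2 presents R3+R4 = 3020 Ω as a load on stage 1's tap.
Stage 1's lower leg becomes R2‖(R3+R4) = 96.79 Ω, so V_mid = 15.5 × 96.79/936.8 = 1.602 V.
Stage 2 is itself unloaded: V_out = V_mid × R4/(R3+R4) = 1.602 × 2200/3020 = 1.17 V.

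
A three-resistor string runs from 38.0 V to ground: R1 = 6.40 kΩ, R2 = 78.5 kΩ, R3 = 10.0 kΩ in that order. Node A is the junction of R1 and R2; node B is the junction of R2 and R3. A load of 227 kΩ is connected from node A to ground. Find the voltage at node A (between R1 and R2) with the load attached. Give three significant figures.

V ≈ 34.5 V

Below node A the series string R2+R3 = 88.50 kΩ sits in parallel with the 227 kΩ load: 63.68 kΩ.
V_A = 38.0 × 63.68/(6.40 + 63.68) = 34.5 V.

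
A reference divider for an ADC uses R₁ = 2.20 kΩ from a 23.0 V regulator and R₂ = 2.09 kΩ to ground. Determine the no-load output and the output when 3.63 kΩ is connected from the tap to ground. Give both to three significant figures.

Unloaded: 11.2 V; loaded: 8.65 V

Open-circuit: V = 23.0 × 2.09/(2.20 + 2.09) = 11.2 V.
With the load, R₂ becomes R₂‖R_L = 1.326 kΩ, so V = 23.0 × 1.326/3.526 = 8.65 V.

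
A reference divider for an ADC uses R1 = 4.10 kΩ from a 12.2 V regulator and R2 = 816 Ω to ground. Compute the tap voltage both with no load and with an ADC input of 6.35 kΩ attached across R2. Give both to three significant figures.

Open-circuit: V = 12.2 × 816/(4100 + 816) = 2.03 V.
With the load, R2 becomes R2‖R_L = 723.1 Ω, so V = 12.2 × 723.1/4823 = 1.83 V.

Unloaded: 2.03 V; loaded: 1.83 V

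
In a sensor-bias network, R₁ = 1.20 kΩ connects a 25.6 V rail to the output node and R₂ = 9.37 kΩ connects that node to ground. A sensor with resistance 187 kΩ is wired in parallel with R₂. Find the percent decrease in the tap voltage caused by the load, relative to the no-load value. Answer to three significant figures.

The divider's output (Thévenin) resistance is R₁‖R₂ = 1.064 kΩ.
Fractional drop under load = R_th/(R_th + R_L) = 1.064 / (1.064 + 187) = 0.005656.
So the output falls by 0.566 %.

0.566 %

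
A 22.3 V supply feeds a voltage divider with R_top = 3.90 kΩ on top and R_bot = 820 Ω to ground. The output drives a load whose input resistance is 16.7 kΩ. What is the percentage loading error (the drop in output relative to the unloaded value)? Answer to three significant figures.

3.90 %

The divider's output (Thévenin) resistance is R_top‖R_bot = 677.5 Ω.
Fractional drop under load = R_th/(R_th + R_L) = 677.5 / (677.5 + 16700) = 0.03899.
So the output falls by 3.90 %.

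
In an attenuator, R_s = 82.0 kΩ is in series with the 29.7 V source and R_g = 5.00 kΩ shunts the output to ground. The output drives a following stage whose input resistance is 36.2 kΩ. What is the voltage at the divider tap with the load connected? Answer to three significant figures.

The load sits in parallel with R_g: R_g‖R_L = (5.00 × 36.2) / (5.00 + 36.2) = 4.393 kΩ.
V_out = 29.7 × 4.393 / (82.0 + 4.393) = 29.7 × 4.393/86.39 = 1.51 V.

V_out ≈ 1.51 V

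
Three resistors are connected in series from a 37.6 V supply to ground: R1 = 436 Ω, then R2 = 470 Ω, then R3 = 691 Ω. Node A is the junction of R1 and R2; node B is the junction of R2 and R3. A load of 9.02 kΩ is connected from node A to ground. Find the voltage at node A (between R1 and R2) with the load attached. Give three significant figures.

V ≈ 26.4 V

Below node A the series string R2+R3 = 1161 Ω sits in parallel with the 9020 Ω load: 1029 Ω.
V_A = 37.6 × 1029/(436 + 1029) = 26.4 V.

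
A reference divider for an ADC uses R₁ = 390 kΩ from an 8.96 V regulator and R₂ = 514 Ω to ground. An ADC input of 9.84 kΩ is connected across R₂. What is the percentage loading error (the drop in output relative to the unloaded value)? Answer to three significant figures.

4.96 %

The divider's output (Thévenin) resistance is R₁‖R₂ = 513.3 Ω.
Fractional drop under load = R_th/(R_th + R_L) = 513.3 / (513.3 + 9840) = 0.04958.
So the output falls by 4.96 %.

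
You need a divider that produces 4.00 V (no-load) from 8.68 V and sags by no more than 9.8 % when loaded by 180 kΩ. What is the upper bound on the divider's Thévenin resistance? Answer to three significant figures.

Loading drop = R_th/(R_th + R_L) ≤ 0.0980, so R_th ≤ R_L · ε/(1−ε) = 180 kΩ × 0.0980/0.9020 = 19.6 kΩ.
(Any R1, R2 with R2/(R1+R2) = 0.461 and R1‖R2 ≤ 19.6 kΩ will meet the spec.)

R_th ≤ 19.6 kΩ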